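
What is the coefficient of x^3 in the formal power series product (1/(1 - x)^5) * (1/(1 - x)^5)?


Combine the factors: (1/(1 - x)^5) * (1/(1 - x)^5) = 1/(1 - x)^10.
Then use 1/(1 - x)^r = sum_{k>=0} C(k + r - 1, r - 1) x^k with r = 10 and k = 3:
C(12, 9) = 220.

220


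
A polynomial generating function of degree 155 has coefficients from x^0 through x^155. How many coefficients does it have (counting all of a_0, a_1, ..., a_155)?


A polynomial of degree 155 takes the form a_0 + a_1 x + ... + a_155 x^155.
The number of coefficients is 155 + 1 = 156.

156


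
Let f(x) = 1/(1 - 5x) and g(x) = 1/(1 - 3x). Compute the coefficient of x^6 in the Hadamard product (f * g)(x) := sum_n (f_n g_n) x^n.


f has coefficients f_k = 5^k and g has coefficients g_k = 3^k, so the Hadamard product has coefficient (f*g)_k = 5^k * 3^k = 15^k.
For k = 6: 15^6 = 11390625.

11390625


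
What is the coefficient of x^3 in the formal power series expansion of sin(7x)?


The Maclaurin series is sin(t) = sum_{k>=0} (-1)^k t^(2k+1) / (2k+1)!, so substituting t = 7x, only odd powers of x are nonzero, with coefficient of x^(2k+1) equal to (-1)^k 7^(2k+1) / (2k+1)!.
Write 3 = 2*1 + 1, giving the coefficient (-1)^1 * 7^3 / 3! = -343/6 = -343/6.

-343/6


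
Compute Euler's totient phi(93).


phi(n) counts integers in [1, n] coprime to n. Using the multiplicative formula phi(n) = n * prod_{p | n} (1 - 1/p):
93 = 3 * 31, so
phi(93) = 93 * (1 - 1/3) * (1 - 1/31) = 60.

60


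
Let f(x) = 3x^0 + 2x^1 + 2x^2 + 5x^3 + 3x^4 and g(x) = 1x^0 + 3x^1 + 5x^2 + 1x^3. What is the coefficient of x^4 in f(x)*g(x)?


Cauchy product at x^4:
2*1 + 2*5 + 5*3 + 3*1
= 30

30


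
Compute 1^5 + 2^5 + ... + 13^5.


This power sum has a closed form given by Faulhaber's formula
sum_{k=1}^{m} k^p = (1 / (p + 1)) * sum_{j=0}^{p} C(p + 1, j) B_j m^(p + 1 - j),
but for small m direct computation is fastest:
1 + 32 + 243 + 1024 + 3125 + 7776 + 16807 + 32768 + 59049 + 100000 + 161051 + 248832 + 371293 = 1002001.

1002001


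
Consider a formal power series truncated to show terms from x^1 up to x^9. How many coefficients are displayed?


From x^1 to x^9 inclusive, the count is 9 - 1 + 1 = 9.

9


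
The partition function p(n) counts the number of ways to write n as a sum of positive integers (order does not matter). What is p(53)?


Using the generating function prod_{k>=1} 1/(1-x^k), we compute p(53).
By dynamic programming over parts 1 through 53:
p(53) = 329931

329931


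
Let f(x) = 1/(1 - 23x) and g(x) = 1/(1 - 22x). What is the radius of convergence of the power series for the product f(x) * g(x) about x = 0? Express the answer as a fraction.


The radius of 1/(1 - 23x) is 1/23 (nearest singularity at x = 1/23), and the radius of 1/(1 - 22x) is 1/22.
The product f(x)*g(x) = 1/((1 - 23x)(1 - 22x)) has singularities at both 1/23 and 1/22, so its radius of convergence is the distance to the nearest one:
min(1/23, 1/22) = 1/23.

1/23


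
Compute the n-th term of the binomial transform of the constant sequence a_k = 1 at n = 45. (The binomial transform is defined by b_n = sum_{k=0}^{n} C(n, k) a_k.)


With a_k = 1 for all k, b_n = sum_{k=0}^{n} C(n, k) = 2^n by the binomial theorem.
For n = 45: 2^45 = 35184372088832.

35184372088832


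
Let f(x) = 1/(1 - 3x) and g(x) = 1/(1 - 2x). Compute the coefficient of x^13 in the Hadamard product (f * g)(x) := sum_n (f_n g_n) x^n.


f has coefficients f_k = 3^k and g has coefficients g_k = 2^k, so the Hadamard product has coefficient (f*g)_k = 3^k * 2^k = 6^k.
For k = 13: 6^13 = 13060694016.

13060694016


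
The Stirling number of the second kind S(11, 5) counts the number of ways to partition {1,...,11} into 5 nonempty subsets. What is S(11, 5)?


Using the explicit formula S(n,k) = (1/k!) sum_{j=0}^{k} (-1)^(k-j) C(k,j) j^n:
S(11, 5) = 246730
Equivalently, S(n,k) is n! times the coefficient of x^n in the EGF (e^x - 1)^k / k!.

246730


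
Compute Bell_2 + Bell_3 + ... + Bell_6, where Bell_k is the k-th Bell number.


Recall Bell_k counts set partitions of a k-set (with Bell_0 = 1 by convention).
Bell_2 through Bell_6: 2, 5, 15, 52, 203
Sum = 2 + 5 + 15 + 52 + 203 = 277.

277


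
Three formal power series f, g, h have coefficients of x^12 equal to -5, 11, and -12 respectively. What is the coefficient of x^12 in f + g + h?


Series addition is componentwise:
-5 + 11 + -12
= -6

-6


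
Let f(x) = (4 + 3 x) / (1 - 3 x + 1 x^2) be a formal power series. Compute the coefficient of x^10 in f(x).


Write f(x) = sum_{k>=0} a_k x^k. Multiplying both sides by 1 - 3 x + 1 x^2 gives
(1 - 3 x + 1 x^2) sum_{k>=0} a_k x^k = 4 + 3 x.
Matching coefficients:
 x^0: a_0 = 4
 x^1: a_1 - 3 a_0 = 3  =>  a_1 = 3*4 + 3 = 15
 x^k (k >= 2): a_k = 3 a_{k-1} - 1 a_{k-2}.
Iterating: a_2 = 41, a_3 = 108, a_4 = 283, a_5 = 741, a_6 = 1940, a_7 = 5079, a_8 = 13297, a_9 = 34812, a_10 = 91139.
So the coefficient of x^10 is 91139.

91139


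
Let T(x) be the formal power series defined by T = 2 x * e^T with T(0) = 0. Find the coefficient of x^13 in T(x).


Apply the Lagrange inversion formula: if T = 2 x * phi(T) with phi(t) = e^t, then
[x^n] T = 2^n * (1/n) [t^(n-1)] phi(t)^n = 2^n * (1/n) [t^(n-1)] e^(n t) = 2^n * (1/n) * n^(n-1) / (n-1)! = 2^n * n^(n-1) / n!.
When c = 1 this is the Cayley count of rooted labeled trees on n vertices, divided by n!.
For n = 13: 2^13 * 13^12 / 13! = 8192 * 23298085122481/6227020800 = 14337283152296/467775.

14337283152296/467775


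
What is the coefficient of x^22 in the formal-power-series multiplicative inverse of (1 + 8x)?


The inverse is 1/(1 + 8x). Apply the geometric identity 1/(1 - y) = sum_{k>=0} y^k with y = -8x:
1/(1 + 8x) = sum_{k>=0} (-8)^k x^k.
So the coefficient of x^22 is (-8)^22 = 73786976294838206464.

73786976294838206464


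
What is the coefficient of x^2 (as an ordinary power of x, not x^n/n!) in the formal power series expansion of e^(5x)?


The exponential series is e^y = sum_{k>=0} y^k / k!. Substituting y = 5x gives
e^(5x) = sum_{k>=0} 5^k x^k / k!.
So the coefficient of x^n is a^n/n! with a = 5, n = 2:
5^2 / 2! = 25/2 = 25/2

25/2


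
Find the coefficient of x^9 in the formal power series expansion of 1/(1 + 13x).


Write 1/(1 + c x) = 1/(1 - (-c) x) and apply the geometric-series identity
1/(1 - y) = sum_{k>=0} y^k to get 1/(1 + c x) = sum_{k>=0} (-c)^k x^k.
So the coefficient of x^k is (-c)^k = (-1)^k * c^k.
Here c = 13 and k = 9:
(-13)^9 = -1 * 10604499373 = -10604499373

-10604499373


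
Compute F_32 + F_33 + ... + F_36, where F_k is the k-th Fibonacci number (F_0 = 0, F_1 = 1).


Use the identity sum_{k=0}^{N} F_k = F_{N+2} - 1 (which follows from F_{k+2} - F_{k+1} = F_k). Then
sum_{k=32}^{36} F_k = (F_{38} - 1) - (F_{33} - 1) = F_{38} - F_{33}.
Computing: F_{38} = 39088169, F_{33} = 3524578, so
Sum = 39088169 - 3524578 = 35563591.

35563591


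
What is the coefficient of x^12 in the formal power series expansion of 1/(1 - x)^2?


The expansion 1/(1 - x)^r = sum_{k>=0} C(k + r - 1, r - 1) x^k follows from the multiset / negative-binomial theorem (or from repeated differentiation of the geometric series).
For r = 2 and k = 12:
C(13, 1) = 6227020800 / (1 * 479001600) = 13.

13


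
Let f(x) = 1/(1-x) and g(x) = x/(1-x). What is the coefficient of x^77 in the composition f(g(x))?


First simplify the composition: f(g(x)) = 1/(1 - x/(1-x)) = (1-x)/((1-x) - x) = (1-x)/(1-2x).
Now extract the coefficient. Write (1-x)/(1-2x) = 1/(1-2x) - x/(1-2x).
The coefficient of x^n in 1/(1-2x) is 2^n, and in x/(1-2x) is 2^(n-1) (for n >= 1).
So the coefficient of x^77 is 2^77 - 2^76 = 151115727451828646838272 - 75557863725914323419136 = 75557863725914323419136.

75557863725914323419136


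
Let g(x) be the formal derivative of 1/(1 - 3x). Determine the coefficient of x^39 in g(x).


Differentiate termwise: d/dx sum_{k>=0} 3^k x^k = sum_{k>=1} k 3^k x^(k-1) = sum_{j>=0} (j+1) 3^(j+1) x^j.
Equivalently, d/dx [1/(1 - 3x)] = 3/(1 - 3x)^2.
For j = 39: 40 * 3^40 = 40 * 12157665459056928801 = 486306618362277152040.

486306618362277152040


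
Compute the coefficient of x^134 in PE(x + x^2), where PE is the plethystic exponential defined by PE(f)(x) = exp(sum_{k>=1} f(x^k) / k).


With f(x) = x + x^2, the exponent is sum_{k>=1} (x^k + x^(2k)) / k = -ln(1 - x) - ln(1 - x^2). Exponentiating:
PE(x + x^2) = 1 / ((1 - x)(1 - x^2)).
This is the generating function for partitions of n into parts of size 1 or 2. The number of 2's can be any j in 0..67, and the rest are 1's, so
[x^134] = floor(134/2) + 1 = 68.

68


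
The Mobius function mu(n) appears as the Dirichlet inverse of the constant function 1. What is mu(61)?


61 = 61 (all distinct primes).
mu(61) = (-1)^1 = -1

-1


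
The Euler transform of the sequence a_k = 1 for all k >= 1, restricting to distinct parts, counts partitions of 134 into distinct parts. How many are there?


Partitions of 134 into distinct parts can be computed via generating function.
Product (1+x)(1+x^2)(1+x^3)...
The coefficient of x^134 = 6240974

6240974


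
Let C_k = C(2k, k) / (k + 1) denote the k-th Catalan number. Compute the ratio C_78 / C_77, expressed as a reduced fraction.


Using C_k = (2k)! / (k! (k+1)!), the ratio C_{k+1}/C_k simplifies to
C_{k+1}/C_k = [(2k+2)! / ((k+1)! (k+2)!)] * [k! (k+1)! / (2k)!]
 = (2k+2)(2k+1) / ((k+1)(k+2)) = 2(2k+1) / (k+2).
For k = 77: 2(2*77 + 1) / (77 + 2) = 310/79 = 310/79.

310/79


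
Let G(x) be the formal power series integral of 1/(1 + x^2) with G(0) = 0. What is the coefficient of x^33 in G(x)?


1/(1 + x^2) = sum_{j>=0} (-1)^j x^(2j). Integrating termwise with G(0) = 0:
G(x) = sum_{j>=0} (-1)^j x^(2j+1) / (2j+1) = arctan(x).
Only odd powers are nonzero. For x^33 write 33 = 2*16 + 1, giving
(-1)^16 / 33 = 1/33 = 1/33.

1/33


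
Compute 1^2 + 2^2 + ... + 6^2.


This power sum has a closed form given by Faulhaber's formula
sum_{k=1}^{m} k^p = (1 / (p + 1)) * sum_{j=0}^{p} C(p + 1, j) B_j m^(p + 1 - j),
but for small m direct computation is fastest:
1 + 4 + 9 + 16 + 25 + 36 = 91.

91


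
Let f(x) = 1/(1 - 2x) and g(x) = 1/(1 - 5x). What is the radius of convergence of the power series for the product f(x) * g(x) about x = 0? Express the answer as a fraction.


The radius of 1/(1 - 2x) is 1/2 (nearest singularity at x = 1/2), and the radius of 1/(1 - 5x) is 1/5.
The product f(x)*g(x) = 1/((1 - 2x)(1 - 5x)) has singularities at both 1/2 and 1/5, so its radius of convergence is the distance to the nearest one:
min(1/2, 1/5) = 1/5.

1/5


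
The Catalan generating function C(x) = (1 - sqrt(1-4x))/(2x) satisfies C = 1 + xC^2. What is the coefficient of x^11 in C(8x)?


Substituting x -> 8x scales the n-th coefficient by 8^n, so [x^11] C(8x) = 8^11 * C_11.
C_11 = C(2*11, 11)/(12) = 705432/12 = 58786.
So 8^11 * 58786 = 8589934592 * 58786 = 504967894925312.

504967894925312


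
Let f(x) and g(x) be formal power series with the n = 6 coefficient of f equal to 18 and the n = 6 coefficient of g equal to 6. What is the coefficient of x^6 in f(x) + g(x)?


Addition of formal power series is termwise.
The coefficient of x^6 in f + g = 18 + 6
= 24

24


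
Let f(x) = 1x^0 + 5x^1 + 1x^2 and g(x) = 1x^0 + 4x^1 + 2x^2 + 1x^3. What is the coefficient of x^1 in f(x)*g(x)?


Cauchy product at x^1:
1*4 + 5*1
= 9

9


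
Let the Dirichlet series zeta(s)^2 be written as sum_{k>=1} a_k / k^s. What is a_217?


The Dirichlet convolution of the constant function 1 with itself gives (1 * 1)(k) = sum_{d | k} 1 = d(k), the number of positive divisors of k.
Since zeta(s) = sum_{k>=1} 1/k^s, we have zeta(s)^2 = sum_{k>=1} d(k)/k^s, so a_k = d(k).
For k = 217: the divisors are 1, 7, 31, 217.
Count = 4.

4


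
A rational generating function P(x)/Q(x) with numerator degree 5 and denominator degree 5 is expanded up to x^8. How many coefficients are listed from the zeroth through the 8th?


Expanding up to x^8 gives the coefficients for x^0, x^1, ..., x^8.
That is 8 + 1 = 9 coefficients in total.

9


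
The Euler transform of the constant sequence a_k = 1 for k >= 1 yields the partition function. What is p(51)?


The Euler transform converts the sequence a_k = 1 into the number of integer partitions.
Using the recurrence or dynamic programming:
p(51) = 239943

239943


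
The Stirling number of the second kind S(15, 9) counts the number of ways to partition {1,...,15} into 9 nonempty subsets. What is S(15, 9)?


Using the explicit formula S(n,k) = (1/k!) sum_{j=0}^{k} (-1)^(k-j) C(k,j) j^n:
S(15, 9) = 67128490
Equivalently, S(n,k) is n! times the coefficient of x^n in the EGF (e^x - 1)^k / k!.

67128490


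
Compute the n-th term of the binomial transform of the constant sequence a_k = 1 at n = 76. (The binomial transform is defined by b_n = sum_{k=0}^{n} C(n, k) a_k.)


With a_k = 1 for all k, b_n = sum_{k=0}^{n} C(n, k) = 2^n by the binomial theorem.
For n = 76: 2^76 = 75557863725914323419136.

75557863725914323419136


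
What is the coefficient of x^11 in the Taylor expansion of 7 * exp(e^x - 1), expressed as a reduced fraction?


exp(e^x - 1) = sum_{k>=0} Bell_k x^k / k!, where Bell_k is the k-th Bell number.
So the coefficient of x^11 is 7 * Bell_11 / 11!.
Computing: Bell_11 = 678570 and 11! = 39916800, giving
7 * 678570/39916800 = 22619/190080.

22619/190080


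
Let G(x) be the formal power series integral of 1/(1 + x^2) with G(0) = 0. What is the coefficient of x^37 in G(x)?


1/(1 + x^2) = sum_{j>=0} (-1)^j x^(2j). Integrating termwise with G(0) = 0:
G(x) = sum_{j>=0} (-1)^j x^(2j+1) / (2j+1) = arctan(x).
Only odd powers are nonzero. For x^37 write 37 = 2*18 + 1, giving
(-1)^18 / 37 = 1/37 = 1/37.

1/37


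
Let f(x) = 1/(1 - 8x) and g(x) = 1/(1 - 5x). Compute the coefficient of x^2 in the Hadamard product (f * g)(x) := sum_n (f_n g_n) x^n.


f has coefficients f_k = 8^k and g has coefficients g_k = 5^k, so the Hadamard product has coefficient (f*g)_k = 8^k * 5^k = 40^k.
For k = 2: 40^2 = 1600.

1600


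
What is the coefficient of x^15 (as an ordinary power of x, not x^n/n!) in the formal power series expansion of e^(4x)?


The exponential series is e^y = sum_{k>=0} y^k / k!. Substituting y = 4x gives
e^(4x) = sum_{k>=0} 4^k x^k / k!.
So the coefficient of x^n is a^n/n! with a = 4, n = 15:
4^15 / 15! = 1073741824/1307674368000 = 524288/638512875

524288/638512875


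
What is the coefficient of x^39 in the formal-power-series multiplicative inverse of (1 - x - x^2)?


Let the inverse be f(x) = sum_{k>=0} a_k x^k. From f(x) * (1 - x - x^2) = 1 and matching coefficients:
 x^0: a_0 = 1.
 x^1: a_1 - a_0 = 0, so a_1 = 1.
 x^k (k >= 2): a_k - a_{k-1} - a_{k-2} = 0, i.e. a_k = a_{k-1} + a_{k-2}.
This is the Fibonacci-type recurrence shifted so that a_0 = a_1 = 1.
Iterating: a_0=1, a_1=1, a_2=2, a_3=3, a_4=5, a_5=8, a_6=13, a_7=21, a_8=34, a_9=55, ...
a_39 = 102334155.

102334155


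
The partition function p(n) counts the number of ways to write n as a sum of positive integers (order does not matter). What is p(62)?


Using the generating function prod_{k>=1} 1/(1-x^k), we compute p(62).
By dynamic programming over parts 1 through 62:
p(62) = 1300156

1300156


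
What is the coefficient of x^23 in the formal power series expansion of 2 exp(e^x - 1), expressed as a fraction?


exp(e^x - 1) is the exponential generating function for the Bell numbers Bell_k: exp(e^x - 1) = sum_{k>=0} Bell_k x^k / k!.
So the coefficient of x^23 in 2 exp(e^x - 1) is 2 Bell_23 / 23!.
Computing: Bell_23 = 44152005855084346 and 23! = 25852016738884976640000, giving
2 * 44152005855084346/25852016738884976640000 = 22076002927542173/6463004184721244160000.

22076002927542173/6463004184721244160000


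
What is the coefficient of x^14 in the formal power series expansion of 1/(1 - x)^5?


The negative binomial / multiset identity is
1/(1 - x)^r = sum_{k>=0} C(k + r - 1, r - 1) x^k.
Here r = 5 and k = 14, so the coefficient is
C(14 + 4, 4) = C(18, 4)
= 3060

3060


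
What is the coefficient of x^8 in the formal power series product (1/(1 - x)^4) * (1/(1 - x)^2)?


Combine the factors: (1/(1 - x)^4) * (1/(1 - x)^2) = 1/(1 - x)^6.
Then use 1/(1 - x)^r = sum_{k>=0} C(k + r - 1, r - 1) x^k with r = 6 and k = 8:
C(13, 5) = 1287.

1287


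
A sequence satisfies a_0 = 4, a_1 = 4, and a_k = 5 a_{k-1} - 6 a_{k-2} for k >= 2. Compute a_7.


The characteristic equation is t^2 - 5 t + 6 = 0, with roots r_1 = 3 and r_2 = 2 (so c_1 = r_1 + r_2, c_2 = -r_1 r_2 as required).
One can use the closed form a_n = A r_1^n + B r_2^n, but direct iteration is more reliable:
a_0 = 4, a_1 = 4, a_2 = -4, a_3 = -44, a_4 = -196, a_5 = -716, a_6 = -2404, a_7 = -7724.
So a_7 = -7724.

-7724


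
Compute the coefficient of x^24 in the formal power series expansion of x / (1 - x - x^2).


Let f(x) = sum_{k>=0} a_k x^k. Multiplying f(x) * (1 - x - x^2) = x and matching coefficients gives a_0 = 0, a_1 = 1, and a_k = a_{k-1} + a_{k-2} for k >= 2. These are the Fibonacci numbers F_k.
Iterating from F_0 = 0, F_1 = 1:
F_0=0, F_1=1, F_2=1, F_3=2, F_4=3, F_5=5, F_6=8, F_7=13, F_8=21, F_9=34, ...
F_24 = 46368.

46368


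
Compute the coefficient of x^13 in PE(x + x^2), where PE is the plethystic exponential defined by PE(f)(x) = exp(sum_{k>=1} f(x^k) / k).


With f(x) = x + x^2, the exponent is sum_{k>=1} (x^k + x^(2k)) / k = -ln(1 - x) - ln(1 - x^2). Exponentiating:
PE(x + x^2) = 1 / ((1 - x)(1 - x^2)).
This is the generating function for partitions of n into parts of size 1 or 2. The number of 2's can be any j in 0..6, and the rest are 1's, so
[x^13] = floor(13/2) + 1 = 7.

7


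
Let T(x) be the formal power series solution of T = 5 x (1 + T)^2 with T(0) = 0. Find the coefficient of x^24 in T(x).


Apply the Lagrange inversion formula: if T = 5 x * phi(T) with phi(t) = (1 + t)^2, then [x^n] T = 5^n * (1/n) [t^(n-1)] phi(t)^n = 5^n * (1/n) [t^(n-1)] (1 + t)^(2n) = 5^n * (1/n) C(2n, n-1).
Using the identity C(2n, n-1) = C(2n, n) * n / (n+1), the unscaled factor equals C(2n, n) / (n+1) = C_n, the n-th Catalan number.
For n = 24: C_24 = C(48, 24) / 25 = 32247603683100/25 = 1289904147324.
With the 5^24 = 59604644775390625 factor, the coefficient is 59604644775390625 * 1289904147324 = 76884278495550155639648437500.

76884278495550155639648437500


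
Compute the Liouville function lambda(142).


The Liouville function is lambda(k) = (-1)^Omega(k), where Omega(k) counts the prime factors of k with multiplicity.
Factoring: 142 = 2 * 71, so Omega(142) = 2.
lambda(142) = (-1)^2 = 1.

1


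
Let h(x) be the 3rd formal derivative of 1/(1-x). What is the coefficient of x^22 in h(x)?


Differentiating 3 times: d^3/dx^3 [1/(1-x)] = 3!/(1-x)^4.
The expansion 1/(1-x)^4 = sum_{k>=0} C(k+3, 3) x^k, so the coefficient of x^n in 3!/(1-x)^4 is 3! * C(n+3, 3).
For n = 22: 6 * C(25, 3) = 6 * 2300 = 13800

13800


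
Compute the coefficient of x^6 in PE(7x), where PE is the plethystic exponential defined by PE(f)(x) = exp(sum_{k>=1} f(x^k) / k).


With f(x) = 7x, the exponent is sum_{k>=1} 7 x^k / k = 7 * (-ln(1 - x)). Exponentiating:
PE(7x) = exp(-7 ln(1 - x)) = 1/(1 - x)^7.
By the negative binomial expansion, [x^n] 1/(1 - x)^7 = C(n + 6, 6).
For n = 6: C(12, 6) = 924.

924


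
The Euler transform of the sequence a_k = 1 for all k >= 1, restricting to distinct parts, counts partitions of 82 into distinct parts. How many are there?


Partitions of 82 into distinct parts can be computed via generating function.
Product (1+x)(1+x^2)(1+x^3)...
The coefficient of x^82 = 92864

92864


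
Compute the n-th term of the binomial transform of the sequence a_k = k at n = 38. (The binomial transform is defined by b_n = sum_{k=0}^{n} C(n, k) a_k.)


With a_k = k, b_n = sum_{k=0}^{n} C(n, k) k. Using k * C(n, k) = n * C(n-1, k-1) gives b_n = n * sum_{k>=1} C(n-1, k-1) = n * 2^(n-1).
For n = 38: 38 * 2^37 = 38 * 137438953472 = 5222680231936.

5222680231936


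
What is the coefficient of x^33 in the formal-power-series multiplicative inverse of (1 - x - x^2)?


Let the inverse be f(x) = sum_{k>=0} a_k x^k. From f(x) * (1 - x - x^2) = 1 and matching coefficients:
 x^0: a_0 = 1.
 x^1: a_1 - a_0 = 0, so a_1 = 1.
 x^k (k >= 2): a_k - a_{k-1} - a_{k-2} = 0, i.e. a_k = a_{k-1} + a_{k-2}.
This is the Fibonacci-type recurrence shifted so that a_0 = a_1 = 1.
Iterating: a_0=1, a_1=1, a_2=2, a_3=3, a_4=5, a_5=8, a_6=13, a_7=21, a_8=34, a_9=55, ...
a_33 = 5702887.

5702887


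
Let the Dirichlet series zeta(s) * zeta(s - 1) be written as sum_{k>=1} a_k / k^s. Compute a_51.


Convolution gives a_k = sum_{d | k} d * 1 = sum_{d | k} d = sigma(k), the sum of positive divisors of k.
For k = 51, the divisors are 1, 3, 17, 51, so
sigma(51) = 1 + 3 + 17 + 51 = 72.

72


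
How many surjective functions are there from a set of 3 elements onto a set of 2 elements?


By inclusion-exclusion on which target elements are missed, the number of surjections from an n-set onto a k-set is
surj(n, k) = sum_{j=0}^{k} (-1)^j C(k, j) (k - j)^n.
Equivalently surj(n, k) = k! * S(n, k), where S(n, k) is the Stirling number of the second kind.
For n = 3, k = 2:
S(3, 2) = 3, so
surj = 2! * 3 = 2 * 3 = 6.

6


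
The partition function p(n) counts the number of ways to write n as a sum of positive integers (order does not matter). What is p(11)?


Using the generating function prod_{k>=1} 1/(1-x^k), we compute p(11).
By dynamic programming over parts 1 through 11:
p(11) = 56

56


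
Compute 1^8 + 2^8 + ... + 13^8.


This power sum has a closed form given by Faulhaber's formula
sum_{k=1}^{m} k^p = (1 / (p + 1)) * sum_{j=0}^{p} C(p + 1, j) B_j m^(p + 1 - j),
but for small m direct computation is fastest:
1 + 256 + 6561 + 65536 + 390625 + 1679616 + 5764801 + 16777216 + 43046721 + 100000000 + 214358881 + 429981696 + 815730721 = 1627802631.

1627802631


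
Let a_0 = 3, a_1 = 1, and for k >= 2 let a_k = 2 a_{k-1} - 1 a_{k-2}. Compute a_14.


Iterating the recurrence forward:
a_0 = 3
a_1 = 1
a_2 = 2*1 - 1*3 = -1
a_3 = 2*-1 - 1*1 = -3
a_4 = 2*-3 - 1*-1 = -5
a_5 = 2*-5 - 1*-3 = -7
a_6 = 2*-7 - 1*-5 = -9
a_7 = 2*-9 - 1*-7 = -11
a_8 = 2*-11 - 1*-9 = -13
a_9 = 2*-13 - 1*-11 = -15
a_10 = 2*-15 - 1*-13 = -17
a_11 = 2*-17 - 1*-15 = -19
a_12 = 2*-19 - 1*-17 = -21
a_13 = 2*-21 - 1*-19 = -23
a_14 = 2*-23 - 1*-21 = -25
So a_14 = -25.

-25


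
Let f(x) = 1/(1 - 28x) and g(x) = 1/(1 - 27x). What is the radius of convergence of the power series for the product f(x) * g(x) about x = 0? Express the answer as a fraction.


The radius of 1/(1 - 28x) is 1/28 (nearest singularity at x = 1/28), and the radius of 1/(1 - 27x) is 1/27.
The product f(x)*g(x) = 1/((1 - 28x)(1 - 27x)) has singularities at both 1/28 and 1/27, so its radius of convergence is the distance to the nearest one:
min(1/28, 1/27) = 1/28.

1/28


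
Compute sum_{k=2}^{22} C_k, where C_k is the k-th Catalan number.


C_2 through C_22: 2, 5, 14, 42, 132, 429, 1430, 4862, 16796, 58786, 208012, 742900, 2674440, 9694845, 35357670, 129644790, 477638700, 1767263190, 6564120420, 24466267020, 91482563640
Sum = 2 + 5 + 14 + 42 + 132 + 429 + 1430 + 4862 + 16796 + 58786 + 208012 + 742900 + 2674440 + 9694845 + 35357670 + 129644790 + 477638700 + 1767263190 + 6564120420 + 24466267020 + 91482563640
= 124936258125

124936258125


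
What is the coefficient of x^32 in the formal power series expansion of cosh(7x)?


The Maclaurin series is cosh(t) = sum_{m>=0} t^(2m) / (2m)!, so substituting t = 7x, only even powers of x are nonzero, with coefficient of x^(2m) equal to 7^(2m) / (2m)!.
For x^32 the coefficient is 7^32/32! = 1104427674243920646305299201/263130836933693530167218012160000000 = 459986536544739960976801/109592185311825710190428160000000.

459986536544739960976801/109592185311825710190428160000000


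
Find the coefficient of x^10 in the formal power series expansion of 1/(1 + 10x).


Write 1/(1 + c x) = 1/(1 - (-c) x) and apply the geometric-series identity
1/(1 - y) = sum_{k>=0} y^k to get 1/(1 + c x) = sum_{k>=0} (-c)^k x^k.
So the coefficient of x^k is (-c)^k = (-1)^k * c^k.
Here c = 10 and k = 10:
(-10)^10 = 1 * 10000000000 = 10000000000

10000000000


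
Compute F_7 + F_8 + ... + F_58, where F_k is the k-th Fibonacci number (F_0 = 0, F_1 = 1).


Use the identity sum_{k=0}^{N} F_k = F_{N+2} - 1 (which follows from F_{k+2} - F_{k+1} = F_k). Then
sum_{k=7}^{58} F_k = (F_{60} - 1) - (F_{8} - 1) = F_{60} - F_{8}.
Computing: F_{60} = 1548008755920, F_{8} = 21, so
Sum = 1548008755920 - 21 = 1548008755899.

1548008755899


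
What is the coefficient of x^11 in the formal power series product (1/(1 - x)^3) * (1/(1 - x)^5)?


Combine the factors: (1/(1 - x)^3) * (1/(1 - x)^5) = 1/(1 - x)^8.
Then use 1/(1 - x)^r = sum_{k>=0} C(k + r - 1, r - 1) x^k with r = 8 and k = 11:
C(18, 7) = 31824.

31824


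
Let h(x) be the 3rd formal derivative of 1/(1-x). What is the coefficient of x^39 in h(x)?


Differentiating 3 times: d^3/dx^3 [1/(1-x)] = 3!/(1-x)^4.
The expansion 1/(1-x)^4 = sum_{k>=0} C(k+3, 3) x^k, so the coefficient of x^n in 3!/(1-x)^4 is 3! * C(n+3, 3).
For n = 39: 6 * C(42, 3) = 6 * 11480 = 68880

68880


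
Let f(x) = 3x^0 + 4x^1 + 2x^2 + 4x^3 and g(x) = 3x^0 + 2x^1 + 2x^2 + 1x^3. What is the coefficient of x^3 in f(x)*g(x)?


Cauchy product at x^3:
3*1 + 4*2 + 2*2 + 4*3
= 27

27


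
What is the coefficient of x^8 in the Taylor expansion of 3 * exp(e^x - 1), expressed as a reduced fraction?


exp(e^x - 1) = sum_{k>=0} Bell_k x^k / k!, where Bell_k is the k-th Bell number.
So the coefficient of x^8 is 3 * Bell_8 / 8!.
Computing: Bell_8 = 4140 and 8! = 40320, giving
3 * 4140/40320 = 69/224.

69/224


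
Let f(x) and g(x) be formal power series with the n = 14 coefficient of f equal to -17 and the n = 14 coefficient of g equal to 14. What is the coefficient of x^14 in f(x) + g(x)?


Addition of formal power series is termwise.
The coefficient of x^14 in f + g = -17 + 14
= -3

-3


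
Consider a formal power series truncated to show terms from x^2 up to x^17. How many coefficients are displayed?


From x^2 to x^17 inclusive, the count is 17 - 2 + 1 = 16.

16


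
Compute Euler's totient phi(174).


phi(n) counts integers in [1, n] coprime to n. Using the multiplicative formula phi(n) = n * prod_{p | n} (1 - 1/p):
174 = 2 * 3 * 29, so
phi(174) = 174 * (1 - 1/2) * (1 - 1/3) * (1 - 1/29) = 56.

56


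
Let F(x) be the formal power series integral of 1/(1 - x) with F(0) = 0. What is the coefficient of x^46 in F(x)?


1/(1 - x) = sum_{k>=0} x^k. Integrating termwise and using F(0) = 0 gives
F(x) = sum_{k>=0} x^(k+1) / (k+1) = sum_{m>=1} x^m / m = -ln(1 - x).
So the coefficient of x^46 is 1/46 = 1/46.

1/46


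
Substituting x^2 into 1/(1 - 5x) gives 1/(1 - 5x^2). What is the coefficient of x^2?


The coefficient of x^(2m) in 1/(1 - 5x^2) is 5^m.
With n = 2 = 2*1, the coefficient is 5^1 = 5.

5


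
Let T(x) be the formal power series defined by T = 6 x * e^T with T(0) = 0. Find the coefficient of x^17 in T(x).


Apply the Lagrange inversion formula: if T = 6 x * phi(T) with phi(t) = e^t, then
[x^n] T = 6^n * (1/n) [t^(n-1)] phi(t)^n = 6^n * (1/n) [t^(n-1)] e^(n t) = 6^n * (1/n) * n^(n-1) / (n-1)! = 6^n * n^(n-1) / n!.
When c = 1 this is the Cayley count of rooted labeled trees on n vertices, divided by n!.
For n = 17: 6^17 * 17^16 / 17! = 16926659444736 * 48661191875666868481/355687428096000 = 2028278625223237353130284/875875.

2028278625223237353130284/875875


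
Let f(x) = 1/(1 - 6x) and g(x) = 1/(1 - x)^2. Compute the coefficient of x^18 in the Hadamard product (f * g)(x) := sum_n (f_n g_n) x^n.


f has coefficients f_k = 6^k. For g = 1/(1 - x)^2 the coefficient is g_k = C(k + 1, 1) = k + 1. The Hadamard coefficient is (f * g)_k = 6^k * (k + 1).
For k = 18: 6^18 * 19 = 101559956668416 * 19 = 1929639176699904.

1929639176699904


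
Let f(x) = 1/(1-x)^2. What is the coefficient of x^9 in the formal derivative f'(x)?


Differentiate: d/dx [ 1/(1-x)^r ] = r / (1-x)^(r+1).
Here r = 2, so f'(x) = 2 / (1-x)^3.
The expansion of 1/(1-x)^(r+1) has coefficient of x^n equal to C(n+r, r).
So the coefficient of x^9 in f'(x) is
2 * C(11, 2) = 2 * 55 = 110

110


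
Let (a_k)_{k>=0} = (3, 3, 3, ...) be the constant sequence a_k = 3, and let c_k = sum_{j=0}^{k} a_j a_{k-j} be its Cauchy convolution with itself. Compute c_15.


Since a_j = 3 for all j >= 0, the convolution sum becomes
c_k = sum_{j=0}^{k} 3 * 3 = 9 * (k + 1).
Equivalently, the generating function of (a_k) is 3/(1 - x) and its square is 9/(1 - x)^2 = sum_{k>=0} 9(k + 1) x^k.
For k = 15: 9 * 16 = 144.

144


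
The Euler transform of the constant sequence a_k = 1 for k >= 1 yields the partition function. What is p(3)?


The Euler transform converts the sequence a_k = 1 into the number of integer partitions.
Using the recurrence or dynamic programming:
p(3) = 3

3


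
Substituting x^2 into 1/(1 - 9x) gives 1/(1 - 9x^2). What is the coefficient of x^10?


The coefficient of x^(2m) in 1/(1 - 9x^2) is 9^m.
With n = 10 = 2*5, the coefficient is 9^5 = 59049.

59049


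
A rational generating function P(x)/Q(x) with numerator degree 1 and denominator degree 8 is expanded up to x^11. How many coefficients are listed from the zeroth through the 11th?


Expanding up to x^11 gives the coefficients for x^0, x^1, ..., x^11.
That is 11 + 1 = 12 coefficients in total.

12


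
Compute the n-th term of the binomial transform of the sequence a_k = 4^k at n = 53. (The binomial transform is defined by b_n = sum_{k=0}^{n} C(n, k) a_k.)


With a_k = 4^k, b_n = sum_{k=0}^{n} C(n, k) 4^k = (1 + 4)^n by the binomial theorem.
For n = 53: (1 + 4)^53 = 5^53 = 11102230246251565404236316680908203125.

11102230246251565404236316680908203125


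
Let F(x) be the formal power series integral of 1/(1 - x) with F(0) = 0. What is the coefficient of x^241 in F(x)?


1/(1 - x) = sum_{k>=0} x^k. Integrating termwise and using F(0) = 0 gives
F(x) = sum_{k>=0} x^(k+1) / (k+1) = sum_{m>=1} x^m / m = -ln(1 - x).
So the coefficient of x^241 is 1/241 = 1/241.

1/241


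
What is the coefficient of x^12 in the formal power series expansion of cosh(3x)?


The Maclaurin series is cosh(t) = sum_{m>=0} t^(2m) / (2m)!, so substituting t = 3x, only even powers of x are nonzero, with coefficient of x^(2m) equal to 3^(2m) / (2m)!.
For x^12 the coefficient is 3^12/12! = 531441/479001600 = 2187/1971200.

2187/1971200


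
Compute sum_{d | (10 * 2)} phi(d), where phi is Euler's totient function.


First, 10 * 2 = 20. One classical identity is sum_{d | n} phi(d) = n (each k in [1, n] has a unique gcd with n, and among the k's with gcd(k, n) = n/d there are phi(d) of them). So the sum equals 20. We also verify directly:
Divisors of 20: 1, 2, 4, 5, 10, 20.
phi values: 1, 1, 2, 4, 4, 8.
Sum = 20.

20


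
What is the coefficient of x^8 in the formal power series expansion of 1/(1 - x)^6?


The expansion 1/(1 - x)^r = sum_{k>=0} C(k + r - 1, r - 1) x^k follows from the multiset / negative-binomial theorem (or from repeated differentiation of the geometric series).
For r = 6 and k = 8:
C(13, 5) = 6227020800 / (120 * 40320) = 1287.

1287


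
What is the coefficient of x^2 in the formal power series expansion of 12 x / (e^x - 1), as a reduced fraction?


The exponential generating function for Bernoulli numbers is
x / (e^x - 1) = sum_{k>=0} B_k x^k / k!.
So the coefficient of x^2 in 12 x / (e^x - 1) is 12 B_2 / 2!.
Computing: B_2 = 1/6, 2! = 2, giving
12 * 1/6 / 2 = 1.

1


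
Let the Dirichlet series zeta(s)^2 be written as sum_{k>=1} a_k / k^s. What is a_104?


The Dirichlet convolution of the constant function 1 with itself gives (1 * 1)(k) = sum_{d | k} 1 = d(k), the number of positive divisors of k.
Since zeta(s) = sum_{k>=1} 1/k^s, we have zeta(s)^2 = sum_{k>=1} d(k)/k^s, so a_k = d(k).
For k = 104: the divisors are 1, 2, 4, 8, 13, 26, 52, 104.
Count = 8.

8


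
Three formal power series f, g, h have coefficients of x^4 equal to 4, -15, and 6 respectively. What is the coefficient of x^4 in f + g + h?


Series addition is componentwise:
4 + -15 + 6
= -5

-5


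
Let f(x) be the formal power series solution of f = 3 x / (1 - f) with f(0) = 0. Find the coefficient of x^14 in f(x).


Apply Lagrange inversion: f = 3 x * phi(f) with phi(t) = 1/(1 - t), so
[x^n] f = 3^n * (1/n) [t^(n-1)] phi(t)^n = 3^n * (1/n) [t^(n-1)] (1 - t)^(-n) = 3^n * (1/n) C(2n - 2, n - 1) = 3^n * C_{n-1}.
For n = 14: C_13 = C(26, 13) / 14 = 10400600/14 = 742900.
With the 3^14 = 4782969 factor, the coefficient is 4782969 * 742900 = 3553267670100.

3553267670100


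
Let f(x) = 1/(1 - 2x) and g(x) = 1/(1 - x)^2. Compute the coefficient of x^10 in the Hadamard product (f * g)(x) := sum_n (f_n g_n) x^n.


f has coefficients f_k = 2^k. For g = 1/(1 - x)^2 the coefficient is g_k = C(k + 1, 1) = k + 1. The Hadamard coefficient is (f * g)_k = 2^k * (k + 1).
For k = 10: 2^10 * 11 = 1024 * 11 = 11264.

11264


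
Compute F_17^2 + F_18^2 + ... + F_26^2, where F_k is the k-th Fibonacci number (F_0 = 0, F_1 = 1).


There is a standard identity sum_{k=0}^{N} F_k^2 = F_N * F_{N+1} (proved inductively from the telescoping relation F_k^2 = F_k F_{k+1} - F_{k-1} F_k). Then
sum_{k=17}^{26} F_k^2 = F_26 F_27 - F_16 F_17.
Computing: F_26 = 121393, F_27 = 196418, F_16 = 987, F_17 = 1597.
Sum = 121393 * 196418 - 987 * 1597 = 23842194035.

23842194035


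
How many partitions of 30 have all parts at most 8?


Using the generating function (1-x)^(-1)(1-x^2)^(-1)...(1-x^8)^(-1),
the coefficient of x^30 counts these restricted partitions.
Result = 2462

2462


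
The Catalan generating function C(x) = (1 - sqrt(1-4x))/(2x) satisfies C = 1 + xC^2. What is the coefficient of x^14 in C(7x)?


Substituting x -> 7x scales the n-th coefficient by 7^n, so [x^14] C(7x) = 7^14 * C_14.
C_14 = C(2*14, 14)/(15) = 40116600/15 = 2674440.
So 7^14 * 2674440 = 678223072849 * 2674440 = 1813866914950279560.

1813866914950279560


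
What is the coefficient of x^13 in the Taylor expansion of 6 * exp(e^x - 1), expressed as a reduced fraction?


exp(e^x - 1) = sum_{k>=0} Bell_k x^k / k!, where Bell_k is the k-th Bell number.
So the coefficient of x^13 is 6 * Bell_13 / 13!.
Computing: Bell_13 = 27644437 and 13! = 6227020800, giving
6 * 27644437/6227020800 = 27644437/1037836800.

27644437/1037836800


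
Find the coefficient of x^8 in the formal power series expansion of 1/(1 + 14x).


Write 1/(1 + c x) = 1/(1 - (-c) x) and apply the geometric-series identity
1/(1 - y) = sum_{k>=0} y^k to get 1/(1 + c x) = sum_{k>=0} (-c)^k x^k.
So the coefficient of x^k is (-c)^k = (-1)^k * c^k.
Here c = 14 and k = 8:
(-14)^8 = 1 * 1475789056 = 1475789056

1475789056


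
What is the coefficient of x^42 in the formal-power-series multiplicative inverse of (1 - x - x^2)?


Let the inverse be f(x) = sum_{k>=0} a_k x^k. From f(x) * (1 - x - x^2) = 1 and matching coefficients:
 x^0: a_0 = 1.
 x^1: a_1 - a_0 = 0, so a_1 = 1.
 x^k (k >= 2): a_k - a_{k-1} - a_{k-2} = 0, i.e. a_k = a_{k-1} + a_{k-2}.
This is the Fibonacci-type recurrence shifted so that a_0 = a_1 = 1.
Iterating: a_0=1, a_1=1, a_2=2, a_3=3, a_4=5, a_5=8, a_6=13, a_7=21, a_8=34, a_9=55, ...
a_42 = 433494437.

433494437


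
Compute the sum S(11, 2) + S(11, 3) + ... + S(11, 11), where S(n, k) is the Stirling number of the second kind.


By definition, S(n, k) counts partitions of an n-set into exactly k nonempty blocks.
Computing row n = 11 for k = 2..11:
S(11, k): 1023, 28501, 145750, 246730, 179487, 63987, 11880, 1155, 55, 1
Sum = 678569.

678569


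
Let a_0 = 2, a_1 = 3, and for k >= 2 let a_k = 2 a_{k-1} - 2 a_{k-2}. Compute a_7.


Iterating the recurrence forward:
a_0 = 2
a_1 = 3
a_2 = 2*3 - 2*2 = 2
a_3 = 2*2 - 2*3 = -2
a_4 = 2*-2 - 2*2 = -8
a_5 = 2*-8 - 2*-2 = -12
a_6 = 2*-12 - 2*-8 = -8
a_7 = 2*-8 - 2*-12 = 8
So a_7 = 8.

8


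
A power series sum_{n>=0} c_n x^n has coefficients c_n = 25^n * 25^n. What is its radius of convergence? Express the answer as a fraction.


By the root test (Cauchy-Hadamard), the radius is R = 1 / limsup_n |c_n|^(1/n).
Here |c_n|^(1/n) = (25^n * 25^n)^(1/n) = 25 * 25 = 625 for all n.
So R = 1/625 = 1/625.

1/625


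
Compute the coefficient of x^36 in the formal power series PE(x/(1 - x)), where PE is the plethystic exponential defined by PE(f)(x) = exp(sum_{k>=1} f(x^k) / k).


For f(x) = x/(1 - x) we have
sum_{k>=1} f(x^k) / k = sum_{k>=1} (1/k) * x^k / (1 - x^k) = sum_{k, m >= 1} x^(k m) / k,
which after exponentiating simplifies to
PE(x/(1 - x)) = prod_{k>=1} 1 / (1 - x^k).
This is the generating function for the partition function p(n), so the coefficient of x^36 is p(36).
Computing p(36) by dynamic programming over parts 1, 2, ..., 36: p(36) = 17977.

17977


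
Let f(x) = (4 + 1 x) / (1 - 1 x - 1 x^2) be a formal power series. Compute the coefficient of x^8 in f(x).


Write f(x) = sum_{k>=0} a_k x^k. Multiplying both sides by 1 - 1 x - 1 x^2 gives
(1 - 1 x - 1 x^2) sum_{k>=0} a_k x^k = 4 + 1 x.
Matching coefficients:
 x^0: a_0 = 4
 x^1: a_1 - 1 a_0 = 1  =>  a_1 = 1*4 + 1 = 5
 x^k (k >= 2): a_k = 1 a_{k-1} + 1 a_{k-2}.
Iterating: a_2 = 9, a_3 = 14, a_4 = 23, a_5 = 37, a_6 = 60, a_7 = 97, a_8 = 157.
So the coefficient of x^8 is 157.

157


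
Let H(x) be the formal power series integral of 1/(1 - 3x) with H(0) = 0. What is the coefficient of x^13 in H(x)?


1/(1 - 3x) = sum_{k>=0} 3^k x^k. Integrating termwise with H(0) = 0:
H(x) = sum_{k>=0} 3^k x^(k+1) / (k+1) = sum_{m>=1} 3^(m-1) x^m / m.
For m = 13: 3^12/13 = 531441/13 = 531441/13.

531441/13


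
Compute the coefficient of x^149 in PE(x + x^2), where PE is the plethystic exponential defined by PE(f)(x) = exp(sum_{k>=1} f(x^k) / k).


With f(x) = x + x^2, the exponent is sum_{k>=1} (x^k + x^(2k)) / k = -ln(1 - x) - ln(1 - x^2). Exponentiating:
PE(x + x^2) = 1 / ((1 - x)(1 - x^2)).
This is the generating function for partitions of n into parts of size 1 or 2. The number of 2's can be any j in 0..74, and the rest are 1's, so
[x^149] = floor(149/2) + 1 = 75.

75


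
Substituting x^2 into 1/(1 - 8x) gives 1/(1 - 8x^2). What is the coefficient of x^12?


The coefficient of x^(2m) in 1/(1 - 8x^2) is 8^m.
With n = 12 = 2*6, the coefficient is 8^6 = 262144.

262144


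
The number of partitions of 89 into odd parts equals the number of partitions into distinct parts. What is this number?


Computing partitions of 89 into odd parts (1, 3, 5, ...):
Using the generating function prod_{k>=0} 1/(1-x^(2k+1)),
the count is 173682

173682


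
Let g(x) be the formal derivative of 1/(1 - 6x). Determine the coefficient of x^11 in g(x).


Differentiate termwise: d/dx sum_{k>=0} 6^k x^k = sum_{k>=1} k 6^k x^(k-1) = sum_{j>=0} (j+1) 6^(j+1) x^j.
Equivalently, d/dx [1/(1 - 6x)] = 6/(1 - 6x)^2.
For j = 11: 12 * 6^12 = 12 * 2176782336 = 26121388032.

26121388032


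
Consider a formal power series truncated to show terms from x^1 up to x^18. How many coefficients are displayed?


From x^1 to x^18 inclusive, the count is 18 - 1 + 1 = 18.

18


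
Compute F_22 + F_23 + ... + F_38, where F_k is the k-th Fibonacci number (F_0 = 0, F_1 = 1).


Use the identity sum_{k=0}^{N} F_k = F_{N+2} - 1 (which follows from F_{k+2} - F_{k+1} = F_k). Then
sum_{k=22}^{38} F_k = (F_{40} - 1) - (F_{23} - 1) = F_{40} - F_{23}.
Computing: F_{40} = 102334155, F_{23} = 28657, so
Sum = 102334155 - 28657 = 102305498.

102305498


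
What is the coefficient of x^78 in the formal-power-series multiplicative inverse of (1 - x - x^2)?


Let the inverse be f(x) = sum_{k>=0} a_k x^k. From f(x) * (1 - x - x^2) = 1 and matching coefficients:
 x^0: a_0 = 1.
 x^1: a_1 - a_0 = 0, so a_1 = 1.
 x^k (k >= 2): a_k - a_{k-1} - a_{k-2} = 0, i.e. a_k = a_{k-1} + a_{k-2}.
This is the Fibonacci-type recurrence shifted so that a_0 = a_1 = 1.
Iterating: a_0=1, a_1=1, a_2=2, a_3=3, a_4=5, a_5=8, a_6=13, a_7=21, a_8=34, a_9=55, ...
a_78 = 14472334024676221.

14472334024676221


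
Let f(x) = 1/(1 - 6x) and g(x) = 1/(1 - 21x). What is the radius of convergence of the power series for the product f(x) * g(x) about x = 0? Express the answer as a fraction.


The radius of 1/(1 - 6x) is 1/6 (nearest singularity at x = 1/6), and the radius of 1/(1 - 21x) is 1/21.
The product f(x)*g(x) = 1/((1 - 6x)(1 - 21x)) has singularities at both 1/6 and 1/21, so its radius of convergence is the distance to the nearest one:
min(1/6, 1/21) = 1/21.

1/21
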